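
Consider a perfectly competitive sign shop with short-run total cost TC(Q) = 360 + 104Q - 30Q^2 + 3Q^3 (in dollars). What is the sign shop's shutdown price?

The shutdown price is the minimum of AVC. VC = 104Q - 30Q^2 + 3Q^3, so AVC = 104 - 30Q + 3Q^2.
dAVC/dQ = -30 + 6Q = 0 gives Q = 5. min AVC = 104 - 30·5 + 3·5^2 = 29.
For P < $29 the firm produces nothing.

$29 per unit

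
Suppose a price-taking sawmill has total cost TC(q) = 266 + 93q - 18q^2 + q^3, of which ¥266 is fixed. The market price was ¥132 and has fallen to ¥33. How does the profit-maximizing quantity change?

AVC = 93 - 18q + q^2, minimized at q = 9 where min AVC = ¥12. MC = 93 - 36q + 3q^2.
At P = ¥132 ≥ min AVC, set P = MC on the rising branch: q = 13.
At P = ¥33 ≥ min AVC, set P = MC: q = 10. The firm stays open but cuts output.

Output falls from 13 to 10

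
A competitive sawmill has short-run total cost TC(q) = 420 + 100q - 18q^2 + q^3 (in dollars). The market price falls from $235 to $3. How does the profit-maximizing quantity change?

Output falls from 15 to 0 (the firm shuts down)

MC = 100 - 36q + 3q^2; the shutdown threshold is min AVC = $19 (at q = 9).
At P = $235 ≥ min AVC, set P = MC on the rising branch: q = 15.
At P = $3 < min AVC = $19, price no longer covers variable cost at any output, so the firm shuts down: q = 0.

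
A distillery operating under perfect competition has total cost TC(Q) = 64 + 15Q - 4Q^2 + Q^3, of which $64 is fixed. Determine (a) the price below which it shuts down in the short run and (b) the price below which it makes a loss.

AVC = 15 - 4Q + Q^2; minimized at Q = 2, giving min AVC = $11. That is the shutdown price.
ATC = 64/Q + 15 - 4Q + Q^2. Setting dATC/dQ = −64/Q^2 − 4 + 2Q = 0 gives Q = 4 (since 2·4^3 − 4·4^2 = 64).
min ATC = 64/4 + 15 − 4·4 + 4^2 = $31. That is the break-even price.
Between these two prices the firm operates at a loss; above $31 it earns a profit.

Shutdown price = $11; break-even price = $31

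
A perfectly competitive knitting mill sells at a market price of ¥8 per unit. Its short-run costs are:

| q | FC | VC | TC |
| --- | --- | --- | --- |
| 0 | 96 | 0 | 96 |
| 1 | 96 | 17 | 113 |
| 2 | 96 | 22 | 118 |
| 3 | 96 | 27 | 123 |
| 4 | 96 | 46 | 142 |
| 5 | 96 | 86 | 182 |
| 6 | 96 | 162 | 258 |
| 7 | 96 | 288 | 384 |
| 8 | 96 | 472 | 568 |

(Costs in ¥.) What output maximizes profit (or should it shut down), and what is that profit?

q = 0 (shut down); profit = -¥96

Tabulate TR − TC: q=0: -96; q=1: -105; q=2: -102; q=3: -99; q=4: -110; q=5: -142; q=6: -210; q=7: -328; q=8: -504.
Profit is highest at q = 0. Equivalently, the lowest AVC in the table is 27/3 ≈ ¥9 at q = 3, and P = ¥8 falls below it — price never covers variable cost, so the firm shuts down and loses only its fixed cost.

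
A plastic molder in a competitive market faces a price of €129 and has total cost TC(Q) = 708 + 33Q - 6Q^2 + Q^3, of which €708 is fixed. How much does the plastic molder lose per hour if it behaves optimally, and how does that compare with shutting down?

Profit = -€68 at Q = 8

AVC = 33 - 6Q + Q^2; min AVC = €24 at Q = 3. Since P = €129 ≥ min AVC, the firm produces.
With MC = 33 - 12Q + 3Q^2, P = MC on the upward-sloping part at Q* = 8.
TR = 129·8 = 1032. TC = 708 + 392 = 1100. Profit = 1032 − 1100 = -€68.
Shutting down would mean losing the fixed cost of €708, so operating at a loss of €68 is better by €640.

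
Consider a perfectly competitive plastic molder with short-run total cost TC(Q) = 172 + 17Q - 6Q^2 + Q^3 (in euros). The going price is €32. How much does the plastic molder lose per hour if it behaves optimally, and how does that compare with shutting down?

Profit = -€72 at Q = 5

AVC = 17 - 6Q + Q^2; min AVC = €8 at Q = 3. Since P = €32 ≥ min AVC, the firm produces.
With MC = 17 - 12Q + 3Q^2, P = MC on the upward-sloping part at Q* = 5.
TR = 32·5 = 160. TC = 172 + 60 = 232. Profit = 160 − 232 = -€72.
Shutting down would mean losing the fixed cost of €172, so operating at a loss of €72 is better by €100.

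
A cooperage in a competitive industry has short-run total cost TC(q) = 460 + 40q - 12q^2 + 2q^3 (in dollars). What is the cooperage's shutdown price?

$22 per unit

The firm shuts down when price falls below the minimum of average variable cost. AVC = VC/q = 40 - 12q + 2q^2.
dAVC/dq = -12 + 4q = 0 gives q = 3. min AVC = 40 - 12·3 + 2·3^2 = 22.
The firm shuts down for any P below $22.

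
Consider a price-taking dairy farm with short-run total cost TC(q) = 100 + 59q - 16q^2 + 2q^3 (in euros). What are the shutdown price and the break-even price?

Shutdown price = €27; break-even price = €49

AVC = 59 - 16q + 2q^2; minimized at q = 4, giving min AVC = €27. That is the shutdown price.
ATC = 100/q + 59 - 16q + 2q^2. Setting dATC/dq = −100/q^2 − 16 + 4q = 0 gives q = 5 (since 4·5^3 − 16·5^2 = 100).
min ATC = 100/5 + 59 − 16·5 + 2·5^2 = €49. That is the break-even price.
For €27 ≤ P < €49 the firm produces at a loss; below €27 it shuts down.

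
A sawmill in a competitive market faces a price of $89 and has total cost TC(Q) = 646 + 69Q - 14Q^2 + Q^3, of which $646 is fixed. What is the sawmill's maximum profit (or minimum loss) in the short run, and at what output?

Profit = -$46 at Q = 10

AVC = 69 - 14Q + Q^2; min AVC = $20 at Q = 7. Since P = $89 ≥ min AVC, the firm produces.
MC = 69 - 28Q + 3Q^2. Setting P = MC and taking the root on the rising branch gives Q* = 10.
TR = 89·10 = 890. TC = 646 + 290 = 936. Profit = 890 − 936 = -$46.
Shutting down would mean losing the fixed cost of $646, so operating at a loss of $46 is better by $600.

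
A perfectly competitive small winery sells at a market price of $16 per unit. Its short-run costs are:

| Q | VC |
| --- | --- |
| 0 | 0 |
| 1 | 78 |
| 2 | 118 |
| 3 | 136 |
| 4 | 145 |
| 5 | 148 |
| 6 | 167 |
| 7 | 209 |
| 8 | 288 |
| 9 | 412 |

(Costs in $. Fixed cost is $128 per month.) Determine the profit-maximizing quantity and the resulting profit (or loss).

Q = 0 (shut down); profit = -$128

Tabulate TR − TC: Q=0: -128; Q=1: -190; Q=2: -214; Q=3: -216; Q=4: -209; Q=5: -196; Q=6: -199; Q=7: -225; Q=8: -288; Q=9: -396.
Profit is highest at Q = 0. Equivalently, the lowest AVC in the table is 167/6 ≈ $27.83 at Q = 6, and P = $16 falls below it — price never covers variable cost, so the firm shuts down and loses only its fixed cost.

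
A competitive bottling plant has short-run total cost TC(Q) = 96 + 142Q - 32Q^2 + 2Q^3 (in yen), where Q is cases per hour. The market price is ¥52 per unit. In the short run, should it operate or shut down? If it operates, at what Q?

Produce at Q = 9

From TC, MC = TC'(Q) = 142 - 64Q + 6Q^2 and AVC = VC/Q = 142 - 32Q + 2Q^2.
The AVC parabola has its vertex at Q = 32/4 = 8, where AVC = 142 - 32·8 + 2·8^2 = ¥14.
P = ¥52 exceeds min AVC = ¥14, so the firm stays open.
Set P = MC: 52 = 142 - 64Q + 6Q^2 → 90 - 64Q + 6Q^2 = 0. The roots are Q = 5/3 and Q = 9; the profit-maximizing output is on the rising part of MC, so Q* = 9.
Check: AVC at Q = 9 is ¥16 ≤ P, so revenue covers variable cost.
Profit = P·Q − TC = 52·9 − 240 = ¥228.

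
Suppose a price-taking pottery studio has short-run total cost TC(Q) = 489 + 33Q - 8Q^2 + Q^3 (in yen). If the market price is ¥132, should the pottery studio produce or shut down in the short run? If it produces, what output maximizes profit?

Produce at Q = 9

Variable cost is VC = 33Q - 8Q^2 + Q^3, so AVC = VC/Q = 33 - 8Q + Q^2 and MC = dTC/dQ = 33 - 16Q + 3Q^2.
The AVC parabola has its vertex at Q = 8/2 = 4, where AVC = 33 - 8·4 + 4^2 = ¥17.
P = ¥132 exceeds min AVC = ¥17, so the firm stays open.
P = MC gives -99 - 16Q + 3Q^2 = 0, with roots -11/3 and 9. Take the larger (rising MC): Q* = 9.
Check: AVC at Q = 9 is ¥42 ≤ P, so revenue covers variable cost.
Profit = P·Q − TC = 132·9 − 867 = ¥321.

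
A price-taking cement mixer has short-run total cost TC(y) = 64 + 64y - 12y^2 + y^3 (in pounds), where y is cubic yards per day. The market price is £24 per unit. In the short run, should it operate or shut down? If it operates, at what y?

Shut down

Variable cost is VC = 64y - 12y^2 + y^3, so AVC = VC/y = 64 - 12y + y^2 and MC = dTC/dy = 64 - 24y + 3y^2.
AVC is minimized where dAVC/dy = -12 + 2y = 0, at y = 6; min AVC = 64 - 12·6 + 6^2 = £28.
P = £24 lies below min AVC = £28; no output level covers variable cost.
Shutting down limits the loss to fixed cost, £64.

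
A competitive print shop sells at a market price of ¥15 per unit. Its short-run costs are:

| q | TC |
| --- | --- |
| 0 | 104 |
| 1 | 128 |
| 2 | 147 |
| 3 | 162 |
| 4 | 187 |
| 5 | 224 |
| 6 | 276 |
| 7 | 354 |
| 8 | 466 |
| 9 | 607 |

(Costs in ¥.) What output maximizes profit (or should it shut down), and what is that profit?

Compute π = P·q − TC at each output: q=0: -104; q=1: -113; q=2: -117; q=3: -117; q=4: -127; q=5: -149; q=6: -186; q=7: -249; q=8: -346; q=9: -472.
Profit is highest at q = 0. Equivalently, the lowest AVC in the table is 58/3 ≈ ¥19.33 at q = 3, and P = ¥15 falls below it — price never covers variable cost, so the firm shuts down and loses only its fixed cost.

q = 0 (shut down); profit = -¥104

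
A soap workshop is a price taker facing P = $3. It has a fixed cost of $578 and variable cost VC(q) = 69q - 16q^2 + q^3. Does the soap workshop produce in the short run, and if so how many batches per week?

Shut down

Strip out fixed cost: VC = 69q - 16q^2 + q^3. Then AVC = 69 - 16q + q^2 and MC = 69 - 32q + 3q^2.
AVC is minimized where dAVC/dq = -16 + 2q = 0, at q = 8; min AVC = 69 - 16·8 + 8^2 = $5.
Since P = $3 < min AVC = $5, price fails to cover variable cost at any output.
The firm minimizes its loss by shutting down and losing only its fixed cost of $578.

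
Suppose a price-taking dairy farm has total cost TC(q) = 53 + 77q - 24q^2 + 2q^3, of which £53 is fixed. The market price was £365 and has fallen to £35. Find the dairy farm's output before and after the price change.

AVC = 77 - 24q + 2q^2, minimized at q = 6 where min AVC = £5. MC = 77 - 48q + 6q^2.
At P = £365 ≥ min AVC, set P = MC on the rising branch: q = 12.
At P = £35 ≥ min AVC, set P = MC: q = 7. The firm stays open but cuts output.

Output falls from 12 to 7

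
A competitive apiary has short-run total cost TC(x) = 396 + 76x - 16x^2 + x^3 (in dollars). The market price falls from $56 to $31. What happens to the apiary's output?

Output falls from 10 to 9

MC = 76 - 32x + 3x^2; the shutdown threshold is min AVC = $12 (at x = 8).
With P = $56 above the shutdown price, P = MC gives x = 10.
At P = $31 ≥ min AVC, set P = MC: x = 9. The firm stays open but cuts output.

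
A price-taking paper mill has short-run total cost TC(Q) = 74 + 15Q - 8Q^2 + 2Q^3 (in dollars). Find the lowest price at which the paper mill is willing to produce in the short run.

$7 per unit

The firm shuts down when price falls below the minimum of average variable cost. AVC = VC/Q = 15 - 8Q + 2Q^2.
dAVC/dQ = -8 + 4Q = 0 gives Q = 2. min AVC = 15 - 8·2 + 2·2^2 = 7.
So the shutdown price is $7.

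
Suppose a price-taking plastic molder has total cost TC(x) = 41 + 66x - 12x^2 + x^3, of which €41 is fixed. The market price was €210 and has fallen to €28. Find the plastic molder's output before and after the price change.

Output falls from 12 to 0 (the firm shuts down)

AVC = 66 - 12x + x^2, minimized at x = 6 where min AVC = €30. MC = 66 - 24x + 3x^2.
With P = €210 above the shutdown price, P = MC gives x = 12.
At P = €28 < min AVC = €30, price no longer covers variable cost at any output, so the firm shuts down: x = 0.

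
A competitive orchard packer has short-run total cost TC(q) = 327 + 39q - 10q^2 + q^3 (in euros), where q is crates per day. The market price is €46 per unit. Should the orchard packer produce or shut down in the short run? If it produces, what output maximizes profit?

Produce at q = 7

Variable cost is VC = 39q - 10q^2 + q^3, so AVC = VC/q = 39 - 10q + q^2 and MC = dTC/dq = 39 - 20q + 3q^2.
AVC is minimized where dAVC/dq = -10 + 2q = 0, at q = 5; min AVC = 39 - 10·5 + 5^2 = €14.
Since P = €46 ≥ min AVC = €14, price covers variable cost and the firm should produce.
Solving P = MC: -7 - 20q + 3q^2 = 0 ⇒ q = -1/3 or 7. On the upward-sloping branch, q* = 7.
Check: AVC at q = 7 is €18 ≤ P, so revenue covers variable cost.
Profit = P·q − TC = 46·7 − 453 = -€131, a loss, but smaller than the €327 fixed cost the firm would lose by shutting down.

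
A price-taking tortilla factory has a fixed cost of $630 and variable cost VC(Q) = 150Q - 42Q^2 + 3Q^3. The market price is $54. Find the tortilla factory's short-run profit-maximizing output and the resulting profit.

Profit = -$246 at Q = 8

AVC = 150 - 42Q + 3Q^2 has its minimum $3 at Q = 7; price $54 clears that bar, so the firm operates.
MC = 150 - 84Q + 9Q^2. Setting P = MC and taking the root on the rising branch gives Q* = 8.
TR = 54·8 = 432. TC = 630 + 48 = 678. Profit = 432 − 678 = -$246.
That loss of $246 beats the $630 the firm would lose by shutting down; producing recovers $384 of fixed cost.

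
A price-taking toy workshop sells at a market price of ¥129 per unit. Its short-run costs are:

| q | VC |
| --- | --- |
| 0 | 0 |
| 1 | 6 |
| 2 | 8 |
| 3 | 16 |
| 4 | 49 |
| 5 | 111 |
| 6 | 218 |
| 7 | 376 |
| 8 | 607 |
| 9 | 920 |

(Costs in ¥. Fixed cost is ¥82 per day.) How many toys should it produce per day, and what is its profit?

Compute π = P·q − TC at each output: q=0: -82; q=1: 41; q=2: 168; q=3: 289; q=4: 385; q=5: 452; q=6: 474; q=7: 445; q=8: 343; q=9: 159.
Profit is maximized at q = 6. AVC there is 218/6 = ¥36.33 ≤ P, so producing beats shutting down (which would give -¥82).

q = 6; profit = ¥474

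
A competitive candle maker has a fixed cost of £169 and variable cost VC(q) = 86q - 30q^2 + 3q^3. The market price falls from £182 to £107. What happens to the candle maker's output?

Output falls from 8 to 7

AVC = 86 - 30q + 3q^2, minimized at q = 5 where min AVC = £11. MC = 86 - 60q + 9q^2.
At P = £182 ≥ min AVC, set P = MC on the rising branch: q = 8.
At P = £107 ≥ min AVC, set P = MC: q = 7. The firm stays open but cuts output.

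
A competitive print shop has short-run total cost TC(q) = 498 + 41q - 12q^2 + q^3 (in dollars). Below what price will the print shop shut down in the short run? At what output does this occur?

$5 per unit, at q = 6

Short-run supply begins at min AVC. From VC = 41q - 12q^2 + q^3, AVC = 41 - 12q + q^2.
dAVC/dq = -12 + 2q = 0 gives q = 6. min AVC = 41 - 12·6 + 6^2 = 5.
The firm shuts down for any P below $5.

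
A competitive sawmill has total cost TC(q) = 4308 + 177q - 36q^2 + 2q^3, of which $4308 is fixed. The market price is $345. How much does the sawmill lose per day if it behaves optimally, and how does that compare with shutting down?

Profit = -$388 at q = 14

AVC = 177 - 36q + 2q^2 has its minimum $15 at q = 9; price $345 clears that bar, so the firm operates.
MC = 177 - 72q + 6q^2. Setting P = MC and taking the root on the rising branch gives q* = 14.
TR = 345·14 = 4830. TC = 4308 + 910 = 5218. Profit = 4830 − 5218 = -$388.
That loss of $388 beats the $4308 the firm would lose by shutting down; producing recovers $3920 of fixed cost.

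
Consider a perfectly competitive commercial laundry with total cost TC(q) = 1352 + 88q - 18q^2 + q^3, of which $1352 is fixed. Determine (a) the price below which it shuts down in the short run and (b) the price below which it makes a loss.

Shutdown price = $7; break-even price = $127

AVC = 88 - 18q + q^2; minimized at q = 9, giving min AVC = $7. That is the shutdown price.
ATC = 1352/q + 88 - 18q + q^2. Setting dATC/dq = −1352/q^2 − 18 + 2q = 0 gives q = 13 (since 2·13^3 − 18·13^2 = 1352).
min ATC = 1352/13 + 88 − 18·13 + 13^2 = $127. That is the break-even price.
For $7 ≤ P < $127 the firm produces at a loss; below $7 it shuts down.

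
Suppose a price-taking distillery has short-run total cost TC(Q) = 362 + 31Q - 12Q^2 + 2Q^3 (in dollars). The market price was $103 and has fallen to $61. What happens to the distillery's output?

MC = 31 - 24Q + 6Q^2; the shutdown threshold is min AVC = $13 (at Q = 3).
With P = $103 above the shutdown price, P = MC gives Q = 6.
At P = $61 ≥ min AVC, set P = MC: Q = 5. The firm stays open but cuts output.

Output falls from 6 to 5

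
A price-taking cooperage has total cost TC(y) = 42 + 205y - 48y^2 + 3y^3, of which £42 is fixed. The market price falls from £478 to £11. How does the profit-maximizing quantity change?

AVC = 205 - 48y + 3y^2, minimized at y = 8 where min AVC = £13. MC = 205 - 96y + 9y^2.
At P = £478 ≥ min AVC, set P = MC on the rising branch: y = 13.
At P = £11 < min AVC = £13, price no longer covers variable cost at any output, so the firm shuts down: y = 0.

Output falls from 13 to 0 (the firm shuts down)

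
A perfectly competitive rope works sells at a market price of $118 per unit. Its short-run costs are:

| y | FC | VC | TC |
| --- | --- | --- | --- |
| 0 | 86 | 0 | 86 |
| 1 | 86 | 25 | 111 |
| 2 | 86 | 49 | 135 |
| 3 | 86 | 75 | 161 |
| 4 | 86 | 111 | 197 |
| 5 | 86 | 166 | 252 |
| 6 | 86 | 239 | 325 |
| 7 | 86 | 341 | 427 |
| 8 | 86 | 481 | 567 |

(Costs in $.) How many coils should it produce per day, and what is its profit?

Tabulate TR − TC: y=0: -86; y=1: 7; y=2: 101; y=3: 193; y=4: 275; y=5: 338; y=6: 383; y=7: 399; y=8: 377.
Profit is maximized at y = 7. AVC there is 341/7 = $48.71 ≤ P, so producing beats shutting down (which would give -$86).

y = 7; profit = $399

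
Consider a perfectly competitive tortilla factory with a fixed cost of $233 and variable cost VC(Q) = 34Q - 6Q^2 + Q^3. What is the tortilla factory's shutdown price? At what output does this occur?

$25 per unit, at Q = 3

The firm shuts down when price falls below the minimum of average variable cost. AVC = VC/Q = 34 - 6Q + Q^2.
dAVC/dQ = -6 + 2Q = 0 gives Q = 3. min AVC = 34 - 6·3 + 3^2 = 25.
The firm shuts down for any P below $25.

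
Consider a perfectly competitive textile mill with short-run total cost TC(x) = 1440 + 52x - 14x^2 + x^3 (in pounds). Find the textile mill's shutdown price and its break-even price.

Shutdown price = £3; break-even price = £148

AVC = 52 - 14x + x^2; minimized at x = 7, giving min AVC = £3. That is the shutdown price.
ATC = 1440/x + 52 - 14x + x^2. Setting dATC/dx = −1440/x^2 − 14 + 2x = 0 gives x = 12 (since 2·12^3 − 14·12^2 = 1440).
min ATC = 1440/12 + 52 − 14·12 + 12^2 = £148. That is the break-even price.
For £3 ≤ P < £148 the firm produces at a loss; below £3 it shuts down.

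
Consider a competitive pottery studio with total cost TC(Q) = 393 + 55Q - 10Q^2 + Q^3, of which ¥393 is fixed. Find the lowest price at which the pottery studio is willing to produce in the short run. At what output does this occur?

¥30 per unit, at Q = 5

The shutdown price is the minimum of AVC. VC = 55Q - 10Q^2 + Q^3, so AVC = 55 - 10Q + Q^2.
dAVC/dQ = -10 + 2Q = 0 gives Q = 5. min AVC = 55 - 10·5 + 5^2 = 30.
For P < ¥30 the firm produces nothing.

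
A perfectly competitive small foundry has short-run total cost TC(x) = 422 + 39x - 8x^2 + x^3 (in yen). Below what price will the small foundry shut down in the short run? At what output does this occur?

¥23 per unit, at x = 4

Short-run supply begins at min AVC. From VC = 39x - 8x^2 + x^3, AVC = 39 - 8x + x^2.
dAVC/dx = -8 + 2x = 0 gives x = 4. min AVC = 39 - 8·4 + 4^2 = 23.
The firm shuts down for any P below ¥23.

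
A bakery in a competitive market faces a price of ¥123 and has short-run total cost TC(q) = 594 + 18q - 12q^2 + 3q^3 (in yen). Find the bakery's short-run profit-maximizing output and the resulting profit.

AVC = 18 - 12q + 3q^2; min AVC = ¥6 at q = 2. Since P = ¥123 ≥ min AVC, the firm produces.
With MC = 18 - 24q + 9q^2, P = MC on the upward-sloping part at q* = 5.
TR = 123·5 = 615. TC = 594 + 165 = 759. Profit = 615 − 759 = -¥144.
By producing, the firm covers all variable cost plus ¥450 of fixed cost; shutting down would lose the full ¥594.

Profit = -¥144 at q = 5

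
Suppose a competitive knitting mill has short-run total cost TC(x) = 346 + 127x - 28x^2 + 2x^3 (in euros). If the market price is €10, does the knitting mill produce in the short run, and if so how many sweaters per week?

From TC, MC = TC'(x) = 127 - 56x + 6x^2 and AVC = VC/x = 127 - 28x + 2x^2.
The AVC parabola has its vertex at x = 28/4 = 7, where AVC = 127 - 28·7 + 2·7^2 = €29.
P = €10 lies below min AVC = €29; no output level covers variable cost.
The firm minimizes its loss by shutting down and losing only its fixed cost of €346.

Shut down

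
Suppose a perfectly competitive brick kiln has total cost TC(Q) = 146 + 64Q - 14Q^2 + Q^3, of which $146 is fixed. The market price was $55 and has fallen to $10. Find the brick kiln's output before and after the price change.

Output falls from 9 to 0 (the firm shuts down)

AVC = 64 - 14Q + Q^2, minimized at Q = 7 where min AVC = $15. MC = 64 - 28Q + 3Q^2.
With P = $55 above the shutdown price, P = MC gives Q = 9.
At P = $10 < min AVC = $15, price no longer covers variable cost at any output, so the firm shuts down: Q = 0.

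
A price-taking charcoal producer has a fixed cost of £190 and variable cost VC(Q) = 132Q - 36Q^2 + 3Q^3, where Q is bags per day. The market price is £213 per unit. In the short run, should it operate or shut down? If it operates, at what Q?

Produce at Q = 9

Variable cost is VC = 132Q - 36Q^2 + 3Q^3, so AVC = VC/Q = 132 - 36Q + 3Q^2 and MC = dTC/dQ = 132 - 72Q + 9Q^2.
The AVC parabola has its vertex at Q = 36/6 = 6, where AVC = 132 - 36·6 + 3·6^2 = £24.
Since P = £213 ≥ min AVC = £24, price covers variable cost and the firm should produce.
Set P = MC: 213 = 132 - 72Q + 9Q^2 → -81 - 72Q + 9Q^2 = 0. The roots are Q = -1 and Q = 9; the profit-maximizing output is on the rising part of MC, so Q* = 9.
Check: AVC at Q = 9 is £51 ≤ P, so revenue covers variable cost.
Profit = P·Q − TC = 213·9 − 649 = £1268.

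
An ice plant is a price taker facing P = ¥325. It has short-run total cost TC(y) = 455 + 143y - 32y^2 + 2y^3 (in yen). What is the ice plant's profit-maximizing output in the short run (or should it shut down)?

Strip out fixed cost: VC = 143y - 32y^2 + 2y^3. Then AVC = 143 - 32y + 2y^2 and MC = 143 - 64y + 6y^2.
The AVC parabola has its vertex at y = 32/4 = 8, where AVC = 143 - 32·8 + 2·8^2 = ¥15.
Because ¥325 ≥ ¥15, revenue can cover variable cost; the firm operates.
Solving P = MC: -182 - 64y + 6y^2 = 0 ⇒ y = -7/3 or 13. On the upward-sloping branch, y* = 13.
Check: AVC at y = 13 is ¥65 ≤ P, so revenue covers variable cost.
Profit = P·y − TC = 325·13 − 1300 = ¥2925.

Produce at y = 13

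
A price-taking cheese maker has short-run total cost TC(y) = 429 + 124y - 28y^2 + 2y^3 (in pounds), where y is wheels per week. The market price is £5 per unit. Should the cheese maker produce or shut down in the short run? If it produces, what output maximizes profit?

Shut down

Variable cost is VC = 124y - 28y^2 + 2y^3, so AVC = VC/y = 124 - 28y + 2y^2 and MC = dTC/dy = 124 - 56y + 6y^2.
AVC hits its minimum where MC = AVC, at y = 7, giving min AVC = 124 - 28·7 + 2·7^2 = £26.
P = £5 lies below min AVC = £26; no output level covers variable cost.
Shutting down limits the loss to fixed cost, £429.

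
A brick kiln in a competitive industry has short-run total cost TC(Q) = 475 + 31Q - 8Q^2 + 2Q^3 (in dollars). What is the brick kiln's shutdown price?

The firm shuts down when price falls below the minimum of average variable cost. AVC = VC/Q = 31 - 8Q + 2Q^2.
dAVC/dQ = -8 + 4Q = 0 gives Q = 2. min AVC = 31 - 8·2 + 2·2^2 = 23.
So the shutdown price is $23.

$23 per unit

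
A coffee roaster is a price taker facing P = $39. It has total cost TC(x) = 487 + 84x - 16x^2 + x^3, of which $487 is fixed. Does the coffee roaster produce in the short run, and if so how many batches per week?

Produce at x = 9

From TC, MC = TC'(x) = 84 - 32x + 3x^2 and AVC = VC/x = 84 - 16x + x^2.
AVC hits its minimum where MC = AVC, at x = 8, giving min AVC = 84 - 16·8 + 8^2 = $20.
Since P = $39 ≥ min AVC = $20, price covers variable cost and the firm should produce.
Solving P = MC: 45 - 32x + 3x^2 = 0 ⇒ x = 5/3 or 9. On the upward-sloping branch, x* = 9.
Check: AVC at x = 9 is $21 ≤ P, so revenue covers variable cost.
Profit = P·x − TC = 39·9 − 676 = -$325, a loss, but smaller than the $487 fixed cost the firm would lose by shutting down.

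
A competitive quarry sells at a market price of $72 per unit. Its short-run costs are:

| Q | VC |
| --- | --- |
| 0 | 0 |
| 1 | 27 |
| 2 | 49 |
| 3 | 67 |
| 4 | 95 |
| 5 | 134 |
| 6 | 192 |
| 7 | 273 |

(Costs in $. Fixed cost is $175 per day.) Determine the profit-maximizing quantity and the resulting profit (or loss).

Q = 6; profit = $65

Profit at each row (π = 72Q − TC): Q=0: -175; Q=1: -130; Q=2: -80; Q=3: -26; Q=4: 18; Q=5: 51; Q=6: 65; Q=7: 56.
Profit is maximized at Q = 6. AVC there is 192/6 = $32 ≤ P, so producing beats shutting down (which would give -$175).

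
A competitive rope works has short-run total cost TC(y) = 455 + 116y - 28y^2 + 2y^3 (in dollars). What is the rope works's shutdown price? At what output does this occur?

The shutdown price is the minimum of AVC. VC = 116y - 28y^2 + 2y^3, so AVC = 116 - 28y + 2y^2.
dAVC/dy = -28 + 4y = 0 gives y = 7. min AVC = 116 - 28·7 + 2·7^2 = 18.
The firm shuts down for any P below $18.

$18 per unit, at y = 7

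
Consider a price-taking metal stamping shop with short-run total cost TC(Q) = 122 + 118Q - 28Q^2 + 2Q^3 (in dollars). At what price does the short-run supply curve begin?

$20 per unit

The shutdown price is the minimum of AVC. VC = 118Q - 28Q^2 + 2Q^3, so AVC = 118 - 28Q + 2Q^2.
At the minimum of AVC, MC = AVC. MC = 118 - 56Q + 6Q^2; setting MC = AVC gives 4Q^2 - 28Q = 0, so Q = 7. min AVC = 20.
So the shutdown price is $20.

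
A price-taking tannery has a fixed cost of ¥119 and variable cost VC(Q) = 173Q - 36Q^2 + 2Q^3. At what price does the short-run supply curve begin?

The firm shuts down when price falls below the minimum of average variable cost. AVC = VC/Q = 173 - 36Q + 2Q^2.
dAVC/dQ = -36 + 4Q = 0 gives Q = 9. min AVC = 173 - 36·9 + 2·9^2 = 11.
For P < ¥11 the firm produces nothing.

¥11 per unit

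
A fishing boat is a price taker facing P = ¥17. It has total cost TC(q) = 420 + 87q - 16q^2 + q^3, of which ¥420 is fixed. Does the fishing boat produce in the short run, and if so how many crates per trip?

Shut down

Strip out fixed cost: VC = 87q - 16q^2 + q^3. Then AVC = 87 - 16q + q^2 and MC = 87 - 32q + 3q^2.
The AVC parabola has its vertex at q = 16/2 = 8, where AVC = 87 - 16·8 + 8^2 = ¥23.
P = ¥17 lies below min AVC = ¥23; no output level covers variable cost.
Shutting down limits the loss to fixed cost, ¥420.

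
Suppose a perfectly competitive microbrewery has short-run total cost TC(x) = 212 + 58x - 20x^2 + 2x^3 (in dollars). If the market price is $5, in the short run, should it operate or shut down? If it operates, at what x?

Shut down

Strip out fixed cost: VC = 58x - 20x^2 + 2x^3. Then AVC = 58 - 20x + 2x^2 and MC = 58 - 40x + 6x^2.
AVC hits its minimum where MC = AVC, at x = 5, giving min AVC = 58 - 20·5 + 2·5^2 = $8.
Since P = $5 < min AVC = $8, price fails to cover variable cost at any output.
The firm minimizes its loss by shutting down and losing only its fixed cost of $212.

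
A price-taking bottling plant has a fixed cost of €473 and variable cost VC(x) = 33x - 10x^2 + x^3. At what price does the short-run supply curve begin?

€8 per unit

Short-run supply begins at min AVC. From VC = 33x - 10x^2 + x^3, AVC = 33 - 10x + x^2.
At the minimum of AVC, MC = AVC. MC = 33 - 20x + 3x^2; setting MC = AVC gives 2x^2 - 10x = 0, so x = 5. min AVC = 8.
So the shutdown price is €8.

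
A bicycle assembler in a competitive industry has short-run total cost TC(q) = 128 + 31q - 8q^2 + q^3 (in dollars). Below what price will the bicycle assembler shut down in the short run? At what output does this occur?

$15 per unit, at q = 4

Short-run supply begins at min AVC. From VC = 31q - 8q^2 + q^3, AVC = 31 - 8q + q^2.
dAVC/dq = -8 + 2q = 0 gives q = 4. min AVC = 31 - 8·4 + 4^2 = 15.
For P < $15 the firm produces nothing.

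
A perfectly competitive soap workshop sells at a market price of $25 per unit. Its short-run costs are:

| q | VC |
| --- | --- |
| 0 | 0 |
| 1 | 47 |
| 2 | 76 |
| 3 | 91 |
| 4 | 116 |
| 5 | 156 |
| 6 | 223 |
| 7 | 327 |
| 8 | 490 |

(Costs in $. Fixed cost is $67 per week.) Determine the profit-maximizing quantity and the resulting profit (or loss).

Compute π = P·q − TC at each output: q=0: -67; q=1: -89; q=2: -93; q=3: -83; q=4: -83; q=5: -98; q=6: -140; q=7: -219; q=8: -357.
Profit is highest at q = 0. Equivalently, the lowest AVC in the table is 116/4 ≈ $29 at q = 4, and P = $25 falls below it — price never covers variable cost, so the firm shuts down and loses only its fixed cost.

q = 0 (shut down); profit = -$67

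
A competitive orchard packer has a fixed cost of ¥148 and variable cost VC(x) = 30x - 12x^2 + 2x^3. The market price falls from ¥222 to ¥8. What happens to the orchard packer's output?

AVC = 30 - 12x + 2x^2, minimized at x = 3 where min AVC = ¥12. MC = 30 - 24x + 6x^2.
With P = ¥222 above the shutdown price, P = MC gives x = 8.
At P = ¥8 < min AVC = ¥12, price no longer covers variable cost at any output, so the firm shuts down: x = 0.

Output falls from 8 to 0 (the firm shuts down)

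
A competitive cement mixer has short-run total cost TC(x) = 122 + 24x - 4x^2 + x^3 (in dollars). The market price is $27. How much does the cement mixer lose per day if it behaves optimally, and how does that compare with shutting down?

AVC = 24 - 4x + x^2; min AVC = $20 at x = 2. Since P = $27 ≥ min AVC, the firm produces.
MC = 24 - 8x + 3x^2. Setting P = MC and taking the root on the rising branch gives x* = 3.
TR = 27·3 = 81. TC = 122 + 63 = 185. Profit = 81 − 185 = -$104.
Shutting down would mean losing the fixed cost of $122, so operating at a loss of $104 is better by $18.

Profit = -$104 at x = 3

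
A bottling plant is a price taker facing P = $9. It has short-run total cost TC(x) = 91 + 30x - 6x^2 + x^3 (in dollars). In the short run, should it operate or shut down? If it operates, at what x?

Variable cost is VC = 30x - 6x^2 + x^3, so AVC = VC/x = 30 - 6x + x^2 and MC = dTC/dx = 30 - 12x + 3x^2.
AVC is minimized where dAVC/dx = -6 + 2x = 0, at x = 3; min AVC = 30 - 6·3 + 3^2 = $21.
With P < min AVC ($9 < $21), every unit sold adds to the loss.
The firm minimizes its loss by shutting down and losing only its fixed cost of $91.

Shut down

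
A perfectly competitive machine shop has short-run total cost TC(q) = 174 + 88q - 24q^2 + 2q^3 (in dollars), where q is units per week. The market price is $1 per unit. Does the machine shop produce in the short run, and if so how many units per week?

Shut down

From TC, MC = TC'(q) = 88 - 48q + 6q^2 and AVC = VC/q = 88 - 24q + 2q^2.
AVC is minimized where dAVC/dq = -24 + 4q = 0, at q = 6; min AVC = 88 - 24·6 + 2·6^2 = $16.
P = $1 lies below min AVC = $16; no output level covers variable cost.
Best response: produce nothing and absorb the $174 fixed cost.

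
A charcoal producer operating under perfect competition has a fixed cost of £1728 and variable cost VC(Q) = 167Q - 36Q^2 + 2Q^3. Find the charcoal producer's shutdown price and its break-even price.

Shutdown price = min AVC. AVC = 167 - 36Q + 2Q^2, with vertex at Q = 9 and minimum £5.
ATC = 1728/Q + 167 - 36Q + 2Q^2. Setting dATC/dQ = −1728/Q^2 − 36 + 4Q = 0 gives Q = 12 (since 4·12^3 − 36·12^2 = 1728).
min ATC = 1728/12 + 167 − 36·12 + 2·12^2 = £167. That is the break-even price.
Between these two prices the firm operates at a loss; above £167 it earns a profit.

Shutdown price = £5; break-even price = £167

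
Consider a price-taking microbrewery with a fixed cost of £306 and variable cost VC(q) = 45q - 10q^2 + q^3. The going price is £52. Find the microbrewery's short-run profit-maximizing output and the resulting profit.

AVC = 45 - 10q + q^2 has its minimum £20 at q = 5; price £52 clears that bar, so the firm operates.
With MC = 45 - 20q + 3q^2, P = MC on the upward-sloping part at q* = 7.
TR = 52·7 = 364. TC = 306 + 168 = 474. Profit = 364 − 474 = -£110.
By producing, the firm covers all variable cost plus £196 of fixed cost; shutting down would lose the full £306.

Profit = -£110 at q = 7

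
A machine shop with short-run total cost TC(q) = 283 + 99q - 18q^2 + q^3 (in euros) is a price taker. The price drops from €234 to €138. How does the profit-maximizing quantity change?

Output falls from 15 to 13

MC = 99 - 36q + 3q^2; the shutdown threshold is min AVC = €18 (at q = 9).
With P = €234 above the shutdown price, P = MC gives q = 15.
At P = €138 ≥ min AVC, set P = MC: q = 13. The firm stays open but cuts output.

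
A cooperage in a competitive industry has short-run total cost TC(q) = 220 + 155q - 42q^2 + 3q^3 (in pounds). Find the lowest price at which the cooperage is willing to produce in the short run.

The firm shuts down when price falls below the minimum of average variable cost. AVC = VC/q = 155 - 42q + 3q^2.
dAVC/dq = -42 + 6q = 0 gives q = 7. min AVC = 155 - 42·7 + 3·7^2 = 8.
For P < £8 the firm produces nothing.

£8 per unit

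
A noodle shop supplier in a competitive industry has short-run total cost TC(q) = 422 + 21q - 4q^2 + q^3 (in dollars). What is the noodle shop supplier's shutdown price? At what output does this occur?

Short-run supply begins at min AVC. From VC = 21q - 4q^2 + q^3, AVC = 21 - 4q + q^2.
dAVC/dq = -4 + 2q = 0 gives q = 2. min AVC = 21 - 4·2 + 2^2 = 17.
For P < $17 the firm produces nothing.

$17 per unit, at q = 2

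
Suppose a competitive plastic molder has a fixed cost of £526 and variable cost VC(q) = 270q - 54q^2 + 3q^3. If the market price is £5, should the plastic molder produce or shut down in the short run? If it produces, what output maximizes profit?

Shut down

Variable cost is VC = 270q - 54q^2 + 3q^3, so AVC = VC/q = 270 - 54q + 3q^2 and MC = dTC/dq = 270 - 108q + 9q^2.
AVC hits its minimum where MC = AVC, at q = 9, giving min AVC = 270 - 54·9 + 3·9^2 = £27.
With P < min AVC (£5 < £27), every unit sold adds to the loss.
Best response: produce nothing and absorb the £526 fixed cost.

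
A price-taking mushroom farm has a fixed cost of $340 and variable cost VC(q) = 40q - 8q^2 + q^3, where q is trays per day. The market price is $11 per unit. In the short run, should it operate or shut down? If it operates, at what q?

From TC, MC = TC'(q) = 40 - 16q + 3q^2 and AVC = VC/q = 40 - 8q + q^2.
AVC hits its minimum where MC = AVC, at q = 4, giving min AVC = 40 - 8·4 + 4^2 = $24.
P = $11 lies below min AVC = $24; no output level covers variable cost.
The firm minimizes its loss by shutting down and losing only its fixed cost of $340.

Shut down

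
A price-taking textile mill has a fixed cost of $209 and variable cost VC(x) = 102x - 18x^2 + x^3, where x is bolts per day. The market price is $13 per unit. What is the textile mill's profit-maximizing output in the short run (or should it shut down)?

Strip out fixed cost: VC = 102x - 18x^2 + x^3. Then AVC = 102 - 18x + x^2 and MC = 102 - 36x + 3x^2.
The AVC parabola has its vertex at x = 18/2 = 9, where AVC = 102 - 18·9 + 9^2 = $21.
P = $13 lies below min AVC = $21; no output level covers variable cost.
The firm minimizes its loss by shutting down and losing only its fixed cost of $209.

Shut down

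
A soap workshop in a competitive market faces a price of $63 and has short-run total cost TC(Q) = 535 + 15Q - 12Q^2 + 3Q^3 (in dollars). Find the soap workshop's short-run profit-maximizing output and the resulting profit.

Profit = -$343 at Q = 4

AVC = 15 - 12Q + 3Q^2 has its minimum $3 at Q = 2; price $63 clears that bar, so the firm operates.
MC = 15 - 24Q + 9Q^2. Setting P = MC and taking the root on the rising branch gives Q* = 4.
TR = 63·4 = 252. TC = 535 + 60 = 595. Profit = 252 − 595 = -$343.
Shutting down would mean losing the fixed cost of $535, so operating at a loss of $343 is better by $192.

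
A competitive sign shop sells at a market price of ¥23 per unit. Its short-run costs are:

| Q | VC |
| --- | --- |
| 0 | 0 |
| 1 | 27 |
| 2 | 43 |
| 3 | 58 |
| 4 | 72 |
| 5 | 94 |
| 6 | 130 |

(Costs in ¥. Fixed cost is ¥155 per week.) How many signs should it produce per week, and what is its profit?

Q = 5; profit = -¥134

Compute π = P·Q − TC at each output: Q=0: -155; Q=1: -159; Q=2: -152; Q=3: -144; Q=4: -135; Q=5: -134; Q=6: -147.
Profit is maximized at Q = 5. AVC there is 94/5 = ¥18.80 ≤ P, so producing beats shutting down (which would give -¥155).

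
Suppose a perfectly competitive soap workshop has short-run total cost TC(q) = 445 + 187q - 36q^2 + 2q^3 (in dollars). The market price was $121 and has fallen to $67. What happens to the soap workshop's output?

MC = 187 - 72q + 6q^2; the shutdown threshold is min AVC = $25 (at q = 9).
At P = $121 ≥ min AVC, set P = MC on the rising branch: q = 11.
At P = $67 ≥ min AVC, set P = MC: q = 10. The firm stays open but cuts output.

Output falls from 11 to 10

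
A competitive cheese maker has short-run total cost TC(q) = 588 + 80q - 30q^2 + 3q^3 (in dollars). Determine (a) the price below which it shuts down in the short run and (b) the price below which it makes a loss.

Shutdown price = $5; break-even price = $101

Shutdown price = min AVC. AVC = 80 - 30q + 3q^2, with vertex at q = 5 and minimum $5.
ATC = 588/q + 80 - 30q + 3q^2. Setting dATC/dq = −588/q^2 − 30 + 6q = 0 gives q = 7 (since 6·7^3 − 30·7^2 = 588).
min ATC = 588/7 + 80 − 30·7 + 3·7^2 = $101. That is the break-even price.
For $5 ≤ P < $101 the firm produces at a loss; below $5 it shuts down.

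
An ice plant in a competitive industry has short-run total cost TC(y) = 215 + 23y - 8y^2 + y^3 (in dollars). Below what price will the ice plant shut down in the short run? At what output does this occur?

$7 per unit, at y = 4

The firm shuts down when price falls below the minimum of average variable cost. AVC = VC/y = 23 - 8y + y^2.
dAVC/dy = -8 + 2y = 0 gives y = 4. min AVC = 23 - 8·4 + 4^2 = 7.
So the shutdown price is $7.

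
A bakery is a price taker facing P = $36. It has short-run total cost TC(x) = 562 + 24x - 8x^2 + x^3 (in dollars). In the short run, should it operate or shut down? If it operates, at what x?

Produce at x = 6

Variable cost is VC = 24x - 8x^2 + x^3, so AVC = VC/x = 24 - 8x + x^2 and MC = dTC/dx = 24 - 16x + 3x^2.
The AVC parabola has its vertex at x = 8/2 = 4, where AVC = 24 - 8·4 + 4^2 = $8.
Because $36 ≥ $8, revenue can cover variable cost; the firm operates.
P = MC gives -12 - 16x + 3x^2 = 0, with roots -2/3 and 6. Take the larger (rising MC): x* = 6.
Check: AVC at x = 6 is $12 ≤ P, so revenue covers variable cost.
Profit = P·x − TC = 36·6 − 634 = -$418, a loss, but smaller than the $562 fixed cost the firm would lose by shutting down.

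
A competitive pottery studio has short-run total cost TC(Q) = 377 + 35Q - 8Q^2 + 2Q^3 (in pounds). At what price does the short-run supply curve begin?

£27 per unit

The firm shuts down when price falls below the minimum of average variable cost. AVC = VC/Q = 35 - 8Q + 2Q^2.
At the minimum of AVC, MC = AVC. MC = 35 - 16Q + 6Q^2; setting MC = AVC gives 4Q^2 - 8Q = 0, so Q = 2. min AVC = 27.
So the shutdown price is £27.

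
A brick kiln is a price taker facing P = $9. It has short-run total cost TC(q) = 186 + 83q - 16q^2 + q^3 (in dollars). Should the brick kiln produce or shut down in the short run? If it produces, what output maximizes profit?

Strip out fixed cost: VC = 83q - 16q^2 + q^3. Then AVC = 83 - 16q + q^2 and MC = 83 - 32q + 3q^2.
AVC is minimized where dAVC/dq = -16 + 2q = 0, at q = 8; min AVC = 83 - 16·8 + 8^2 = $19.
P = $9 lies below min AVC = $19; no output level covers variable cost.
Shutting down limits the loss to fixed cost, $186.

Shut down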